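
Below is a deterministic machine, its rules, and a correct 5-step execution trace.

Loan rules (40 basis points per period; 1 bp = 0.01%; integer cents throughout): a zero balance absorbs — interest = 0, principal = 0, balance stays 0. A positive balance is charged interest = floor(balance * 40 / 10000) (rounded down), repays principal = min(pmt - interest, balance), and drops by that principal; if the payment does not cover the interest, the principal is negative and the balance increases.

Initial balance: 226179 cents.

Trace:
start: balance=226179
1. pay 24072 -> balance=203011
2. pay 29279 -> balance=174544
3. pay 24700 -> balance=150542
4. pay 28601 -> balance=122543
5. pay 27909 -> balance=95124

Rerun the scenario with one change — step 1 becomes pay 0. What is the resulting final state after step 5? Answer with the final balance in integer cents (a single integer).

119582

(re-executing from step 1 with the substitution; state before step 1: balance=226179)
1. pay 0 -> balance=227083
2. pay 29279 -> balance=198712
3. pay 24700 -> balance=174806
4. pay 28601 -> balance=146904
5. pay 27909 -> balance=119582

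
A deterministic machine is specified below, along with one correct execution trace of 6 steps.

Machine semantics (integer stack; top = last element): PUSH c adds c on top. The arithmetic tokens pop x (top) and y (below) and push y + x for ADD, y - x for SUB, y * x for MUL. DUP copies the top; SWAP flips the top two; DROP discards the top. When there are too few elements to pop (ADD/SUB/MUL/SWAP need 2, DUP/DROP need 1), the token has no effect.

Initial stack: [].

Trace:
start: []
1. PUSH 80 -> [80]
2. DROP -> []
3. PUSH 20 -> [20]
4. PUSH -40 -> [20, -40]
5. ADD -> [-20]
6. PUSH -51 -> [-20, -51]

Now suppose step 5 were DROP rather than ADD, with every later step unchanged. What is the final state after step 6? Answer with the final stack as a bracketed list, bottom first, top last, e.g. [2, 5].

(re-executing from step 5 with the substitution; state before step 5: [20, -40])
5. DROP -> [20]
6. PUSH -51 -> [20, -51]

[20, -51]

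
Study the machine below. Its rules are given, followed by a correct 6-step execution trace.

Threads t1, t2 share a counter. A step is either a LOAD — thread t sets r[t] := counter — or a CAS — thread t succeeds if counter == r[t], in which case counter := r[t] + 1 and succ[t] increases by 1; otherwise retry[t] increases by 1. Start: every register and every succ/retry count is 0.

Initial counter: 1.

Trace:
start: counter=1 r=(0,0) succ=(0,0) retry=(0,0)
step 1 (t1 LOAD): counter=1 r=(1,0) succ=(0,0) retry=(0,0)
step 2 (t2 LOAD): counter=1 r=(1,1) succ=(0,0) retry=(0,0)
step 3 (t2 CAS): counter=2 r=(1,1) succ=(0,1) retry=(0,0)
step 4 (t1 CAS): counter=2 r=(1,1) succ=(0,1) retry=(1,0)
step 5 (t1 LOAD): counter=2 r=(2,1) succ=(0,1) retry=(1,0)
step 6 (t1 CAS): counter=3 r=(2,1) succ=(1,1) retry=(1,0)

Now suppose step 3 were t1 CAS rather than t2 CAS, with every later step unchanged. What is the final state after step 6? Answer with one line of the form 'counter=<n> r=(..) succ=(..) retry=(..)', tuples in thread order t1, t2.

counter=3 r=(2,1) succ=(2,0) retry=(1,0)

(re-executing from step 3 with the substitution; state before step 3: counter=1 r=(1,1) succ=(0,0) retry=(0,0))
step 3 (t1 CAS): counter=2 r=(1,1) succ=(1,0) retry=(0,0)
step 4 (t1 CAS): counter=2 r=(1,1) succ=(1,0) retry=(1,0)
step 5 (t1 LOAD): counter=2 r=(2,1) succ=(1,0) retry=(1,0)
step 6 (t1 CAS): counter=3 r=(2,1) succ=(2,0) retry=(1,0)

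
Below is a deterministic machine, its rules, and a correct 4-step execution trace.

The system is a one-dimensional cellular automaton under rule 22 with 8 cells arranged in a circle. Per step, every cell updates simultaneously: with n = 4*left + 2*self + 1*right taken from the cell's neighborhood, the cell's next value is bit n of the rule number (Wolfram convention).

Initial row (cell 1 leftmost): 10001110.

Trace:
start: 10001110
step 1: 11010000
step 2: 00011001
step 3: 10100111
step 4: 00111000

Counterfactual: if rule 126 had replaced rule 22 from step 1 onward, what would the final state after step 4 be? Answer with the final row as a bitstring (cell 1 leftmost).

(re-executing steps 1..4 under rule 126; state before step 1: 10001110)
step 1: 11011011
step 2: 01111110
step 3: 11000011
step 4: 01100110

01100110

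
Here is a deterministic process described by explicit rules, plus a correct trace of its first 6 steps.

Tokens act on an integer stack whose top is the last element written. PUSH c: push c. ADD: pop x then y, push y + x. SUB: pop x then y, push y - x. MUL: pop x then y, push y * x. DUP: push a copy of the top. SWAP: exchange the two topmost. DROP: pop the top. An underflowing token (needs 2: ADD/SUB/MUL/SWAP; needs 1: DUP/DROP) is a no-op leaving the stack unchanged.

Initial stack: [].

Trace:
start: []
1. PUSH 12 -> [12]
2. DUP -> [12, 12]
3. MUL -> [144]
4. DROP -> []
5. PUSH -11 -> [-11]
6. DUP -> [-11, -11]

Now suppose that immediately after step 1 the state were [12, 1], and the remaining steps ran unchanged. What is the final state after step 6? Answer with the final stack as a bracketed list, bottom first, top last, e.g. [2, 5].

state after step 1 := [12, 1]
2. DUP -> [12, 1, 1]
3. MUL -> [12, 1]
4. DROP -> [12]
5. PUSH -11 -> [12, -11]
6. DUP -> [12, -11, -11]

[12, -11, -11]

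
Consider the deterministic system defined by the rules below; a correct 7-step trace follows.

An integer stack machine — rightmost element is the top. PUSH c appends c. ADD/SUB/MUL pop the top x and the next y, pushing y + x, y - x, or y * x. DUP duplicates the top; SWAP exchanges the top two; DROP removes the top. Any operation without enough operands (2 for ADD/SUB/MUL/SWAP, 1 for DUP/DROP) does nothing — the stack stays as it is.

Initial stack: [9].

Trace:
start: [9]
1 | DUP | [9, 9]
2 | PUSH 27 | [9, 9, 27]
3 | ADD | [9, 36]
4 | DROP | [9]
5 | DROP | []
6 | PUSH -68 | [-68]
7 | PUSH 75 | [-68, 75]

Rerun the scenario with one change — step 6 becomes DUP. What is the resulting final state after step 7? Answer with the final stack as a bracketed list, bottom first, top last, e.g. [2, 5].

[75]

(re-executing from step 6 with the substitution; state before step 6: [])
6 | DUP | []
7 | PUSH 75 | [75]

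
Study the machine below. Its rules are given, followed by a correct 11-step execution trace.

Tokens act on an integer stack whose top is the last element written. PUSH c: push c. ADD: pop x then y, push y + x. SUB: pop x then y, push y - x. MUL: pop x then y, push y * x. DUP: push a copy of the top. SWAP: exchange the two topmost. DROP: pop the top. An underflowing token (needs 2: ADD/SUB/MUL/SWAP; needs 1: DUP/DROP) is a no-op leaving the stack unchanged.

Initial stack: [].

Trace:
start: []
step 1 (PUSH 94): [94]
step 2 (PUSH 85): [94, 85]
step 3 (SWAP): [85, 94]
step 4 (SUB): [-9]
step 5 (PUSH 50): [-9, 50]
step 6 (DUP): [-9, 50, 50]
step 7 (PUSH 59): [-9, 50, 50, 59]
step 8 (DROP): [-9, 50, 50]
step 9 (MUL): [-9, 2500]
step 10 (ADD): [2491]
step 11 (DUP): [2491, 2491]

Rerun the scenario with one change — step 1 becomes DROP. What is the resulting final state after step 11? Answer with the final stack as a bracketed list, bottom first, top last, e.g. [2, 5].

[2585, 2585]

(re-executing from step 1 with the substitution; state before step 1: [])
step 1 (DROP): []
step 2 (PUSH 85): [85]
step 3 (SWAP): [85]
step 4 (SUB): [85]
step 5 (PUSH 50): [85, 50]
step 6 (DUP): [85, 50, 50]
step 7 (PUSH 59): [85, 50, 50, 59]
step 8 (DROP): [85, 50, 50]
step 9 (MUL): [85, 2500]
step 10 (ADD): [2585]
step 11 (DUP): [2585, 2585]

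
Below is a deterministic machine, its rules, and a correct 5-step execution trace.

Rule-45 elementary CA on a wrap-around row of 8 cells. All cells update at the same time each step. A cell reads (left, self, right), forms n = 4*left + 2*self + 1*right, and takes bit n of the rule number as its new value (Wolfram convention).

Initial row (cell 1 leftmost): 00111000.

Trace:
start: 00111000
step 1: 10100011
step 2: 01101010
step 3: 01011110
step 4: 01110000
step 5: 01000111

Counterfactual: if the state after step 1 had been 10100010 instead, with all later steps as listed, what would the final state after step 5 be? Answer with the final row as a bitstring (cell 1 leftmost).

10110110

state after step 1 := 10100010
step 2: 11101011
step 3: 00011110
step 4: 11010000
step 5: 10110110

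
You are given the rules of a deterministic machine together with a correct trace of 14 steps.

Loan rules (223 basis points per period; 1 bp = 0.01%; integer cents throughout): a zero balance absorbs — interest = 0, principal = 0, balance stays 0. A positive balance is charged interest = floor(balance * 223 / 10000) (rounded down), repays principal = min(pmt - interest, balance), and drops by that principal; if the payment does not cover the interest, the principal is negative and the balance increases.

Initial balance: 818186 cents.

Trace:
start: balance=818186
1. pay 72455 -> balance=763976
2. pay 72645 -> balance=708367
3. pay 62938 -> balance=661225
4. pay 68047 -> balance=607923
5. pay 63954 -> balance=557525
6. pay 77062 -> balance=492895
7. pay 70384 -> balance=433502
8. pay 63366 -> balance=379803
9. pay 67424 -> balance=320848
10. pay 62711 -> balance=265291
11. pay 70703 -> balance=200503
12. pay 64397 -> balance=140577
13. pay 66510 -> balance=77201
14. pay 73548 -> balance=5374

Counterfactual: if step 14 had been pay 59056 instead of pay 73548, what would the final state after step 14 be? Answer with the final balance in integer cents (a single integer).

(re-executing from step 14 with the substitution; state before step 14: balance=77201)
14. pay 59056 -> balance=19866

19866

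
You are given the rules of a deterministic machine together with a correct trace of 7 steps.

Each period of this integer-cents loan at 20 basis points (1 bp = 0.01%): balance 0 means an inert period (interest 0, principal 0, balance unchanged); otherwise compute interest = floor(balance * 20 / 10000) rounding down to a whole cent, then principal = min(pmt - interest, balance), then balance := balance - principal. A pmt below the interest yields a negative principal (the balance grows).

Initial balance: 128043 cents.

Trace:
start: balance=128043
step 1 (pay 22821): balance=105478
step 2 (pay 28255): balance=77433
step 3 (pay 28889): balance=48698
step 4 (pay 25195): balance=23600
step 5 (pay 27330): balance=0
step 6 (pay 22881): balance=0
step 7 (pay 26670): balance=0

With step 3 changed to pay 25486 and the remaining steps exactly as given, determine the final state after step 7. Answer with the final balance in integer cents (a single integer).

(re-executing from step 3 with the substitution; state before step 3: balance=77433)
step 3 (pay 25486): balance=52101
step 4 (pay 25195): balance=27010
step 5 (pay 27330): balance=0
step 6 (pay 22881): balance=0
step 7 (pay 26670): balance=0

0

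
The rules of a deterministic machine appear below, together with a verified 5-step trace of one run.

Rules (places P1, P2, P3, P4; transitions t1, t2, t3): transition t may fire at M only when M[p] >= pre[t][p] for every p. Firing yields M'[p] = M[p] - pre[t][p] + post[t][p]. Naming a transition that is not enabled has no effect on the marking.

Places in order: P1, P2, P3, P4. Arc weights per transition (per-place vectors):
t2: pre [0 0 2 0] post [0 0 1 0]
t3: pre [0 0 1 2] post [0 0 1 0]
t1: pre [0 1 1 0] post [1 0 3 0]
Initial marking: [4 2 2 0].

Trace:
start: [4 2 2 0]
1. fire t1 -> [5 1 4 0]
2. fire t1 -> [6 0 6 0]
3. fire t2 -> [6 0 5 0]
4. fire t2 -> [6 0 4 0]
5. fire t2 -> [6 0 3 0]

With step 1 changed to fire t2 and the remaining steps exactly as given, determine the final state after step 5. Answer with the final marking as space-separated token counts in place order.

(re-executing from step 1 with the substitution; state before step 1: [4 2 2 0])
1. fire t2 -> [4 2 1 0]
2. fire t1 -> [5 1 3 0]
3. fire t2 -> [5 1 2 0]
4. fire t2 -> [5 1 1 0]
5. fire t2 -> [5 1 1 0]

5 1 1 0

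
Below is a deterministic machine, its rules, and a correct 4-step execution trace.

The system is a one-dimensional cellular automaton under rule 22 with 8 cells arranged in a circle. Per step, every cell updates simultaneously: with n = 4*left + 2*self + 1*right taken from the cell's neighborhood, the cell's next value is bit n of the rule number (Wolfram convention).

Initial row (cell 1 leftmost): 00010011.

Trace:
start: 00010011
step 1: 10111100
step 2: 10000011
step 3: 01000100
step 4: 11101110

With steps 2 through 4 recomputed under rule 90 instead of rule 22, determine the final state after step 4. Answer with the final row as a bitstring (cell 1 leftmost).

01010101

(re-executing steps 2..4 under rule 90; state before step 2: 10111100)
step 2: 00100111
step 3: 11011101
step 4: 01010101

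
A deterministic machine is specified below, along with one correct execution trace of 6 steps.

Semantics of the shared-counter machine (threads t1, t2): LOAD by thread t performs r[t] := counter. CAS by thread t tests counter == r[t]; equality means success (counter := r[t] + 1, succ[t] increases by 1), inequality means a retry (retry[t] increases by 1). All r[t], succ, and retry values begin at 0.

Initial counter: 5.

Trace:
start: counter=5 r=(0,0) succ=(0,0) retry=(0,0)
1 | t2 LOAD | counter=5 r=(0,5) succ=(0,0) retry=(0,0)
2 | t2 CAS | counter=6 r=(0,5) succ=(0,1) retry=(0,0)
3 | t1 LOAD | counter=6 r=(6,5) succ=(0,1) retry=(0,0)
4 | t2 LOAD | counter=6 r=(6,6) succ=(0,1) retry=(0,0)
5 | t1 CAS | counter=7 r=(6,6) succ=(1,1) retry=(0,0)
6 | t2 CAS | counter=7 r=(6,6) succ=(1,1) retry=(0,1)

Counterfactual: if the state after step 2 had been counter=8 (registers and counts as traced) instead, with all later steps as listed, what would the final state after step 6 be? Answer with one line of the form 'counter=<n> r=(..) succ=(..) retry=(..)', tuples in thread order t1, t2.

state after step 2 := counter=8 r=(0,5) succ=(0,1) retry=(0,0)
3 | t1 LOAD | counter=8 r=(8,5) succ=(0,1) retry=(0,0)
4 | t2 LOAD | counter=8 r=(8,8) succ=(0,1) retry=(0,0)
5 | t1 CAS | counter=9 r=(8,8) succ=(1,1) retry=(0,0)
6 | t2 CAS | counter=9 r=(8,8) succ=(1,1) retry=(0,1)

counter=9 r=(8,8) succ=(1,1) retry=(0,1)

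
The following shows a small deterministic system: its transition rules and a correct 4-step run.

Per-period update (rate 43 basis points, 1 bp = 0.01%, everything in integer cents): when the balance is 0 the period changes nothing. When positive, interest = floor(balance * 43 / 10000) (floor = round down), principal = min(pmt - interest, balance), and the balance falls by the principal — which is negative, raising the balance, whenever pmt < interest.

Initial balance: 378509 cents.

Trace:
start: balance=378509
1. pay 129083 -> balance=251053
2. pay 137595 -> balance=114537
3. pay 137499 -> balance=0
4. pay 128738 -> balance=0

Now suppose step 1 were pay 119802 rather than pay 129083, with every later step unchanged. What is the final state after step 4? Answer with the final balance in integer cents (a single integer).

(re-executing from step 1 with the substitution; state before step 1: balance=378509)
1. pay 119802 -> balance=260334
2. pay 137595 -> balance=123858
3. pay 137499 -> balance=0
4. pay 128738 -> balance=0

0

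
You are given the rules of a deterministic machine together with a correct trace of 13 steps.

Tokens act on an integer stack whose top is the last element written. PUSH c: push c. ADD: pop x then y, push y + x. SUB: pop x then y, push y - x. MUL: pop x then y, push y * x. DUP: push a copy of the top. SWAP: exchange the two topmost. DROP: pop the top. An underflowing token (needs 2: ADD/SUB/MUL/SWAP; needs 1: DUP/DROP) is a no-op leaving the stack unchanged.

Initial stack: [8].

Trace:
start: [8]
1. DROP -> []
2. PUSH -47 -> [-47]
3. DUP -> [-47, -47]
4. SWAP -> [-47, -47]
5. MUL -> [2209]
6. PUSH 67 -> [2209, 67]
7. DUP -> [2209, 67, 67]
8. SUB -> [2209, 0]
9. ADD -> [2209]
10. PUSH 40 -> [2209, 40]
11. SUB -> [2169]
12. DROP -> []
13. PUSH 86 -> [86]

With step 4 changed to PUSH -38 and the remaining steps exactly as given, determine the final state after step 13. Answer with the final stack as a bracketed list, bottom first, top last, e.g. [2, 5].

(re-executing from step 4 with the substitution; state before step 4: [-47, -47])
4. PUSH -38 -> [-47, -47, -38]
5. MUL -> [-47, 1786]
6. PUSH 67 -> [-47, 1786, 67]
7. DUP -> [-47, 1786, 67, 67]
8. SUB -> [-47, 1786, 0]
9. ADD -> [-47, 1786]
10. PUSH 40 -> [-47, 1786, 40]
11. SUB -> [-47, 1746]
12. DROP -> [-47]
13. PUSH 86 -> [-47, 86]

[-47, 86]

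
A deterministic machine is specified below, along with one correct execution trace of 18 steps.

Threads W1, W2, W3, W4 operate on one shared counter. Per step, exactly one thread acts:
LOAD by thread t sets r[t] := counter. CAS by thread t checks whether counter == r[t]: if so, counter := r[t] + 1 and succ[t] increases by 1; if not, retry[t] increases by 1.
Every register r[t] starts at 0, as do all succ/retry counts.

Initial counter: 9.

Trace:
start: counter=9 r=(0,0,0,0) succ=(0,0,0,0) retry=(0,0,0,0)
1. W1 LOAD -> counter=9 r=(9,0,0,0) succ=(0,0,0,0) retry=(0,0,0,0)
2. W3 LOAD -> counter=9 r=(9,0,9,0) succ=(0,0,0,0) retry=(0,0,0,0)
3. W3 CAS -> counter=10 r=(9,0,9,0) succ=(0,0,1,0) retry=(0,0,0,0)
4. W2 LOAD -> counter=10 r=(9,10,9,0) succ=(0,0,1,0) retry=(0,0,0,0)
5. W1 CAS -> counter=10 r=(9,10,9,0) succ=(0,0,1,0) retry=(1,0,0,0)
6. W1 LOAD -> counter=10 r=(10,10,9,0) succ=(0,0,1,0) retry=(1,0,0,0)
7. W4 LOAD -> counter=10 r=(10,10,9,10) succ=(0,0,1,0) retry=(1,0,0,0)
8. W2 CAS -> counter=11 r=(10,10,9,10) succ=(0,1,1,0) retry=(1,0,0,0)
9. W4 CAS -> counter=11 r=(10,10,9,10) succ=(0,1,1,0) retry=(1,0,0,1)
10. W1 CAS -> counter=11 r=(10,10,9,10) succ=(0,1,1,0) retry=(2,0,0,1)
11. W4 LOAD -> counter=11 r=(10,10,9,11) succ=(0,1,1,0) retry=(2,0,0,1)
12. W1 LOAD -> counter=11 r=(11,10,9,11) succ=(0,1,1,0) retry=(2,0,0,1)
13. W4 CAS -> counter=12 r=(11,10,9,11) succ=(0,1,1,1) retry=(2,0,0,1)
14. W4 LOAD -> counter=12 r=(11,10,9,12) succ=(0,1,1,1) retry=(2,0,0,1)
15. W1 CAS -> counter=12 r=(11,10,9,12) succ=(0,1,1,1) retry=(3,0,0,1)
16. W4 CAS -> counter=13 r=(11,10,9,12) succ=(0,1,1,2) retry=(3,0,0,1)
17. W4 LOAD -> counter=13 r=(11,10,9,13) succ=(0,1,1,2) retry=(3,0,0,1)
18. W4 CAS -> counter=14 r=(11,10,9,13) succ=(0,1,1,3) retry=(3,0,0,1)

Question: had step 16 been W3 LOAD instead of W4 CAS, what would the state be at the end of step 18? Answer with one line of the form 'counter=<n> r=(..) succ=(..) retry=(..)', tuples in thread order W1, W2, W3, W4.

counter=13 r=(11,10,12,12) succ=(0,1,1,2) retry=(3,0,0,1)

(re-executing from step 16 with the substitution; state before step 16: counter=12 r=(11,10,9,12) succ=(0,1,1,1) retry=(3,0,0,1))
16. W3 LOAD -> counter=12 r=(11,10,12,12) succ=(0,1,1,1) retry=(3,0,0,1)
17. W4 LOAD -> counter=12 r=(11,10,12,12) succ=(0,1,1,1) retry=(3,0,0,1)
18. W4 CAS -> counter=13 r=(11,10,12,12) succ=(0,1,1,2) retry=(3,0,0,1)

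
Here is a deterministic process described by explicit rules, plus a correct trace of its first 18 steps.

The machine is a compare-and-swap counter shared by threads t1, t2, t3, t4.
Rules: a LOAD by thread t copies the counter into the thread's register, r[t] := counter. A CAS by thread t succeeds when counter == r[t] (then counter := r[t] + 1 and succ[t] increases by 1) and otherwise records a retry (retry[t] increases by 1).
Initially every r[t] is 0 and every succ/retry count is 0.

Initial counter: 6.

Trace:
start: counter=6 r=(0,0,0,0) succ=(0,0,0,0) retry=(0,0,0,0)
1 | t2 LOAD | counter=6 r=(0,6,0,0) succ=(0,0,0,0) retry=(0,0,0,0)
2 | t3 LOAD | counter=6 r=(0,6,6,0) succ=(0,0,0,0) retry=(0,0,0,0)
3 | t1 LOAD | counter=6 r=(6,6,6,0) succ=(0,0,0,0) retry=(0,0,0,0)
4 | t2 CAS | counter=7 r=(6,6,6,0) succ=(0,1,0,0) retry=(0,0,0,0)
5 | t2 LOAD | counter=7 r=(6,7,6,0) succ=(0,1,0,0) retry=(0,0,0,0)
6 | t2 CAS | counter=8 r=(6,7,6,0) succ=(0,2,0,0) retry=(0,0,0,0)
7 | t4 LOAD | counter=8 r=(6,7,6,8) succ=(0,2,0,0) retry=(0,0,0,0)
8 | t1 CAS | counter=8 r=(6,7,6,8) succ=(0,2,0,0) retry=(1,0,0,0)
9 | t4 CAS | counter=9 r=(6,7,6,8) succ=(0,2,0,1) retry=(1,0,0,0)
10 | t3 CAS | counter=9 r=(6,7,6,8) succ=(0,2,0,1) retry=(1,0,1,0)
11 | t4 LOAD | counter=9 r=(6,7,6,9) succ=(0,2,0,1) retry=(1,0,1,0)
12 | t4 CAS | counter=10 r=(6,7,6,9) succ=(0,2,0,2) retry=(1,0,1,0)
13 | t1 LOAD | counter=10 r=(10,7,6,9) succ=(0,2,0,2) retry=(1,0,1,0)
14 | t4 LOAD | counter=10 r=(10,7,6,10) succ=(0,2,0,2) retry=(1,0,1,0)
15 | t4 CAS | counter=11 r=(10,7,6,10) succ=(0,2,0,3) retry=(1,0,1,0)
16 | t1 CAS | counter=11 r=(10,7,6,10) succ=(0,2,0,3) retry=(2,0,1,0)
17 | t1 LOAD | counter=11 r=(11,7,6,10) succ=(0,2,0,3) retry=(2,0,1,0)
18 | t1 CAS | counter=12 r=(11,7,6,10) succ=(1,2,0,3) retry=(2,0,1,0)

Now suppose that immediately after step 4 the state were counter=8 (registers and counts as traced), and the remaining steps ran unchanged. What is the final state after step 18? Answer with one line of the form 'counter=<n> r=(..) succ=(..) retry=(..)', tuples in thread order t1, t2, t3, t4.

counter=13 r=(12,8,6,11) succ=(1,2,0,3) retry=(2,0,1,0)

state after step 4 := counter=8 r=(6,6,6,0) succ=(0,1,0,0) retry=(0,0,0,0)
5 | t2 LOAD | counter=8 r=(6,8,6,0) succ=(0,1,0,0) retry=(0,0,0,0)
6 | t2 CAS | counter=9 r=(6,8,6,0) succ=(0,2,0,0) retry=(0,0,0,0)
7 | t4 LOAD | counter=9 r=(6,8,6,9) succ=(0,2,0,0) retry=(0,0,0,0)
8 | t1 CAS | counter=9 r=(6,8,6,9) succ=(0,2,0,0) retry=(1,0,0,0)
9 | t4 CAS | counter=10 r=(6,8,6,9) succ=(0,2,0,1) retry=(1,0,0,0)
10 | t3 CAS | counter=10 r=(6,8,6,9) succ=(0,2,0,1) retry=(1,0,1,0)
11 | t4 LOAD | counter=10 r=(6,8,6,10) succ=(0,2,0,1) retry=(1,0,1,0)
12 | t4 CAS | counter=11 r=(6,8,6,10) succ=(0,2,0,2) retry=(1,0,1,0)
13 | t1 LOAD | counter=11 r=(11,8,6,10) succ=(0,2,0,2) retry=(1,0,1,0)
14 | t4 LOAD | counter=11 r=(11,8,6,11) succ=(0,2,0,2) retry=(1,0,1,0)
15 | t4 CAS | counter=12 r=(11,8,6,11) succ=(0,2,0,3) retry=(1,0,1,0)
16 | t1 CAS | counter=12 r=(11,8,6,11) succ=(0,2,0,3) retry=(2,0,1,0)
17 | t1 LOAD | counter=12 r=(12,8,6,11) succ=(0,2,0,3) retry=(2,0,1,0)
18 | t1 CAS | counter=13 r=(12,8,6,11) succ=(1,2,0,3) retry=(2,0,1,0)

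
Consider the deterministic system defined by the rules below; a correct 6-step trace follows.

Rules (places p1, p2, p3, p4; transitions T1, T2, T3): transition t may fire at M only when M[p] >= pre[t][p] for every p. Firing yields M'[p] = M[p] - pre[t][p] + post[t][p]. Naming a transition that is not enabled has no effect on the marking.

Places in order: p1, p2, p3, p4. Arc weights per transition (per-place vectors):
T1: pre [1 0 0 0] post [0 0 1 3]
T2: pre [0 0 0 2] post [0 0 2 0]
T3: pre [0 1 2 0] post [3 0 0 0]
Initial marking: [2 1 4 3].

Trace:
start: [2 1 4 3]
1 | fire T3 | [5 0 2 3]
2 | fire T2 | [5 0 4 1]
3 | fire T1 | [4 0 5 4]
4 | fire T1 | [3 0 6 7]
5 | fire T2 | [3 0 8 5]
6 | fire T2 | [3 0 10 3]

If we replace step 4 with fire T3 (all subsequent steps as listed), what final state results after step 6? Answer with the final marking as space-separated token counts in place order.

(re-executing from step 4 with the substitution; state before step 4: [4 0 5 4])
4 | fire T3 | [4 0 5 4]
5 | fire T2 | [4 0 7 2]
6 | fire T2 | [4 0 9 0]

4 0 9 0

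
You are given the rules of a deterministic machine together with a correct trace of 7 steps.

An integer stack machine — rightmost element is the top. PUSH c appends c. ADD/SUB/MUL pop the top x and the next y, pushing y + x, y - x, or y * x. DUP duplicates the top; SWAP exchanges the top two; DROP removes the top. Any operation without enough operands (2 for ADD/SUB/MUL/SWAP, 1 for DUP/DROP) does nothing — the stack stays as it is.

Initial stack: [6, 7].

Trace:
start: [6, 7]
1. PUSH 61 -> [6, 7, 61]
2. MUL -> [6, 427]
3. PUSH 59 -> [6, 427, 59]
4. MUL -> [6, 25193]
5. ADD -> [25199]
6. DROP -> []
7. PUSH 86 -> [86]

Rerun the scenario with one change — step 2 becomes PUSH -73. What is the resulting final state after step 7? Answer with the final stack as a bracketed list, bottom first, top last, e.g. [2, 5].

[6, 7, 86]

(re-executing from step 2 with the substitution; state before step 2: [6, 7, 61])
2. PUSH -73 -> [6, 7, 61, -73]
3. PUSH 59 -> [6, 7, 61, -73, 59]
4. MUL -> [6, 7, 61, -4307]
5. ADD -> [6, 7, -4246]
6. DROP -> [6, 7]
7. PUSH 86 -> [6, 7, 86]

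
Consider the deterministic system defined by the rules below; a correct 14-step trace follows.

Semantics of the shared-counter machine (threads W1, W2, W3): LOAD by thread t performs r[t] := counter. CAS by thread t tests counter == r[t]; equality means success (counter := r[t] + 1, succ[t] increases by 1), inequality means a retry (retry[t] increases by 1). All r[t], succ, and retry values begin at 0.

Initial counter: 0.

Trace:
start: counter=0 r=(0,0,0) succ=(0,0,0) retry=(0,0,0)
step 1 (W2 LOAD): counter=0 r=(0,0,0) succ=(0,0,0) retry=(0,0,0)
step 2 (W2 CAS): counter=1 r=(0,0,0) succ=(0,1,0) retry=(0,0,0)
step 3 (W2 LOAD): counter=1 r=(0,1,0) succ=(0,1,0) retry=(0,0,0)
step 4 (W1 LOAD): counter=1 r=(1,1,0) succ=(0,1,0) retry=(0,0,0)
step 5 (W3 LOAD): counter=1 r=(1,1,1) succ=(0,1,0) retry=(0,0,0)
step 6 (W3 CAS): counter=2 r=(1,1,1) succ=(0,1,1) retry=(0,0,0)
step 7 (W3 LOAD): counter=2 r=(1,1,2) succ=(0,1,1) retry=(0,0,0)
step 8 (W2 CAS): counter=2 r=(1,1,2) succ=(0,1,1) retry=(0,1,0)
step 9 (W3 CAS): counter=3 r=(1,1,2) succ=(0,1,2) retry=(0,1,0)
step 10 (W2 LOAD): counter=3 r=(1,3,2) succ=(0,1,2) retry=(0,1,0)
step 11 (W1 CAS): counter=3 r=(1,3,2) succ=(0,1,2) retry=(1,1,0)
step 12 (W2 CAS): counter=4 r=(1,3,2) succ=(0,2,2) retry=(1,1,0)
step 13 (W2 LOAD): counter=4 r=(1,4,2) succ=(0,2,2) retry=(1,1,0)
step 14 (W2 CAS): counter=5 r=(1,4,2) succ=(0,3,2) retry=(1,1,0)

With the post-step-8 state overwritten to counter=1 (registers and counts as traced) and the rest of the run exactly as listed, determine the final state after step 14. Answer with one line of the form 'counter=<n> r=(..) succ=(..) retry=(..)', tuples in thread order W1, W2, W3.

state after step 8 := counter=1 r=(1,1,2) succ=(0,1,1) retry=(0,1,0)
step 9 (W3 CAS): counter=1 r=(1,1,2) succ=(0,1,1) retry=(0,1,1)
step 10 (W2 LOAD): counter=1 r=(1,1,2) succ=(0,1,1) retry=(0,1,1)
step 11 (W1 CAS): counter=2 r=(1,1,2) succ=(1,1,1) retry=(0,1,1)
step 12 (W2 CAS): counter=2 r=(1,1,2) succ=(1,1,1) retry=(0,2,1)
step 13 (W2 LOAD): counter=2 r=(1,2,2) succ=(1,1,1) retry=(0,2,1)
step 14 (W2 CAS): counter=3 r=(1,2,2) succ=(1,2,1) retry=(0,2,1)

counter=3 r=(1,2,2) succ=(1,2,1) retry=(0,2,1)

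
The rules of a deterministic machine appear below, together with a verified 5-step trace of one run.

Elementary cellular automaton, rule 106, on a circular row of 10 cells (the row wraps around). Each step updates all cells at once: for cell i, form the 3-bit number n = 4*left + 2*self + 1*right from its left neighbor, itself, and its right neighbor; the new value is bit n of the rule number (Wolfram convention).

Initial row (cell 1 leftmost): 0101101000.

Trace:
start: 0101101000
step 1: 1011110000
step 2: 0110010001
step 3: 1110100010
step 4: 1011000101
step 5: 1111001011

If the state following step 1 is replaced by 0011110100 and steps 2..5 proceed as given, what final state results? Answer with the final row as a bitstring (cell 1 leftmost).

1110110011

state after step 1 := 0011110100
step 2: 0110011000
step 3: 1110111000
step 4: 1011101001
step 5: 1110110011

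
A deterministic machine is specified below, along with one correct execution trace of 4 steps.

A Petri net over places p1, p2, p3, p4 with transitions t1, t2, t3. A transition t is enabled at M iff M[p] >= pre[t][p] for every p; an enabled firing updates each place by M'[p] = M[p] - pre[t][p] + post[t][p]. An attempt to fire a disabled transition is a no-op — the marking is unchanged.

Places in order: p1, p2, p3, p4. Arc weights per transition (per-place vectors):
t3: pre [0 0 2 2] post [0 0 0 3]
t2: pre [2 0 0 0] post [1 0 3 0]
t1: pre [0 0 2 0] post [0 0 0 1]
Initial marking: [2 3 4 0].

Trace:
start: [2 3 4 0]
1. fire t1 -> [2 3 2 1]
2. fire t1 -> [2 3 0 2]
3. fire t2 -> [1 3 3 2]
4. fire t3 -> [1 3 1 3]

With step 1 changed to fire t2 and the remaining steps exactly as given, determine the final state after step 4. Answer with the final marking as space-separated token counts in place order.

1 3 5 1

(re-executing from step 1 with the substitution; state before step 1: [2 3 4 0])
1. fire t2 -> [1 3 7 0]
2. fire t1 -> [1 3 5 1]
3. fire t2 -> [1 3 5 1]
4. fire t3 -> [1 3 5 1]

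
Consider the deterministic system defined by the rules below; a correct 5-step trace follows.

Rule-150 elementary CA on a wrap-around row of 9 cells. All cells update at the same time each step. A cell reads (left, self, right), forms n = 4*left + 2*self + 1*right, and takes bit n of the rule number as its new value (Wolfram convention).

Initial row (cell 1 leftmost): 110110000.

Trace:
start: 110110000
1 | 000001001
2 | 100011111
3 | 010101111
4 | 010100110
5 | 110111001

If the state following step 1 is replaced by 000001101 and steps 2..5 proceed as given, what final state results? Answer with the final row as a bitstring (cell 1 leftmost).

state after step 1 := 000001101
2 | 100010001
3 | 010111010
4 | 110010011
5 | 101111101

101111101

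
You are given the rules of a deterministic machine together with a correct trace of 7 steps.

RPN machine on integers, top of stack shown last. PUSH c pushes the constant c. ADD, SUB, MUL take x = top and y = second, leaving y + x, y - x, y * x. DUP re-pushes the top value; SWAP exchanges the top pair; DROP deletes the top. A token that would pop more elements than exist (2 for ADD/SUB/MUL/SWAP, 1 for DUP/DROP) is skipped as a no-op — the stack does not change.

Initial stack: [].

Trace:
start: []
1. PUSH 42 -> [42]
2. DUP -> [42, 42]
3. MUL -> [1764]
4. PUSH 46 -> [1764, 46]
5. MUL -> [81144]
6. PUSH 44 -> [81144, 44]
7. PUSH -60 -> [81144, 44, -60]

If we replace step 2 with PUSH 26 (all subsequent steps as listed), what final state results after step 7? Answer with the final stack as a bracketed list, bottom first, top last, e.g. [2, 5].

(re-executing from step 2 with the substitution; state before step 2: [42])
2. PUSH 26 -> [42, 26]
3. MUL -> [1092]
4. PUSH 46 -> [1092, 46]
5. MUL -> [50232]
6. PUSH 44 -> [50232, 44]
7. PUSH -60 -> [50232, 44, -60]

[50232, 44, -60]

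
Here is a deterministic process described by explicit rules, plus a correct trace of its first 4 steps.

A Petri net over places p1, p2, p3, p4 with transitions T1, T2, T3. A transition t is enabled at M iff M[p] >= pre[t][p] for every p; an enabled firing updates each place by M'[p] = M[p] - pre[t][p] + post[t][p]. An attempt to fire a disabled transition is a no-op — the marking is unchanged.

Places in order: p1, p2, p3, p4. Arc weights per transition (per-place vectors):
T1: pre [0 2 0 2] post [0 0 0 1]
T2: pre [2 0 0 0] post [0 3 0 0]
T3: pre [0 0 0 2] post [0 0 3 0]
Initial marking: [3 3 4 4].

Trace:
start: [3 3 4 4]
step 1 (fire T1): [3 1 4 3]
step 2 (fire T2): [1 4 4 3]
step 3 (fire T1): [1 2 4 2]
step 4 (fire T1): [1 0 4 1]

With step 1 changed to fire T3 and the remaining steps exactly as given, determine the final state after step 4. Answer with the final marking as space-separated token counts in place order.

1 4 7 1

(re-executing from step 1 with the substitution; state before step 1: [3 3 4 4])
step 1 (fire T3): [3 3 7 2]
step 2 (fire T2): [1 6 7 2]
step 3 (fire T1): [1 4 7 1]
step 4 (fire T1): [1 4 7 1]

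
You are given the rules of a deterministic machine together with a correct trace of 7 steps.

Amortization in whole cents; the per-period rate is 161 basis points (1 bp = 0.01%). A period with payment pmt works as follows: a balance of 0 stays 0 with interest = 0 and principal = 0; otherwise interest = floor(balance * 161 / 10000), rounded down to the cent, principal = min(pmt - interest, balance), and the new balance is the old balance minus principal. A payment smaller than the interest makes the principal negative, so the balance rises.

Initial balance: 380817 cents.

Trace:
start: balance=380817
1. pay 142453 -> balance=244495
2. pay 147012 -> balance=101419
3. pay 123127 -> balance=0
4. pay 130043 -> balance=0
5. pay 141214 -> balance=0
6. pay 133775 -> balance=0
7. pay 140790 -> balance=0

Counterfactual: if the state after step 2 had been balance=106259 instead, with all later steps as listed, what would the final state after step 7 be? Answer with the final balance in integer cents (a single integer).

state after step 2 := balance=106259
3. pay 123127 -> balance=0
4. pay 130043 -> balance=0
5. pay 141214 -> balance=0
6. pay 133775 -> balance=0
7. pay 140790 -> balance=0

0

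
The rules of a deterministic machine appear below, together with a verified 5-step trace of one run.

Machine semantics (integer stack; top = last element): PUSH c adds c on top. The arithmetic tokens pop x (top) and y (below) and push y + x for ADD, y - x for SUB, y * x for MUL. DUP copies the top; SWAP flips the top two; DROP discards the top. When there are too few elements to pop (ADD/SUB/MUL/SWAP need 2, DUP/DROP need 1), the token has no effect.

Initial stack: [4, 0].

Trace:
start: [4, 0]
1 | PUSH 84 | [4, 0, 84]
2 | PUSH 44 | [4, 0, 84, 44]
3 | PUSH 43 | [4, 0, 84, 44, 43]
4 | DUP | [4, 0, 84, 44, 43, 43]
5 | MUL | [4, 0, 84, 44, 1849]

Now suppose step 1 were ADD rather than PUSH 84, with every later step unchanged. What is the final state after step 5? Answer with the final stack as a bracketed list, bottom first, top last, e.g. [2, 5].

(re-executing from step 1 with the substitution; state before step 1: [4, 0])
1 | ADD | [4]
2 | PUSH 44 | [4, 44]
3 | PUSH 43 | [4, 44, 43]
4 | DUP | [4, 44, 43, 43]
5 | MUL | [4, 44, 1849]

[4, 44, 1849]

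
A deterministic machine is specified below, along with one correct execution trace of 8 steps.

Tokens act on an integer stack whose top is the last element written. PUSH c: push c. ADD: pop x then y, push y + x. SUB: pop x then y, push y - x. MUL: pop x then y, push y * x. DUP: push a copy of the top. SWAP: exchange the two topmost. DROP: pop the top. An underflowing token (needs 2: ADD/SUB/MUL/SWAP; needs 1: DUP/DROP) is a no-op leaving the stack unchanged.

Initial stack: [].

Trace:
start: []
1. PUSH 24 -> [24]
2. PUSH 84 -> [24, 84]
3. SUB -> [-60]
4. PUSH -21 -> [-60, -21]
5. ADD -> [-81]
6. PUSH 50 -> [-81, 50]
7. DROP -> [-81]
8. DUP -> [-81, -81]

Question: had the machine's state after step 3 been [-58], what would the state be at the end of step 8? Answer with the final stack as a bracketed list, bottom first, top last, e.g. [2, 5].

state after step 3 := [-58]
4. PUSH -21 -> [-58, -21]
5. ADD -> [-79]
6. PUSH 50 -> [-79, 50]
7. DROP -> [-79]
8. DUP -> [-79, -79]

[-79, -79]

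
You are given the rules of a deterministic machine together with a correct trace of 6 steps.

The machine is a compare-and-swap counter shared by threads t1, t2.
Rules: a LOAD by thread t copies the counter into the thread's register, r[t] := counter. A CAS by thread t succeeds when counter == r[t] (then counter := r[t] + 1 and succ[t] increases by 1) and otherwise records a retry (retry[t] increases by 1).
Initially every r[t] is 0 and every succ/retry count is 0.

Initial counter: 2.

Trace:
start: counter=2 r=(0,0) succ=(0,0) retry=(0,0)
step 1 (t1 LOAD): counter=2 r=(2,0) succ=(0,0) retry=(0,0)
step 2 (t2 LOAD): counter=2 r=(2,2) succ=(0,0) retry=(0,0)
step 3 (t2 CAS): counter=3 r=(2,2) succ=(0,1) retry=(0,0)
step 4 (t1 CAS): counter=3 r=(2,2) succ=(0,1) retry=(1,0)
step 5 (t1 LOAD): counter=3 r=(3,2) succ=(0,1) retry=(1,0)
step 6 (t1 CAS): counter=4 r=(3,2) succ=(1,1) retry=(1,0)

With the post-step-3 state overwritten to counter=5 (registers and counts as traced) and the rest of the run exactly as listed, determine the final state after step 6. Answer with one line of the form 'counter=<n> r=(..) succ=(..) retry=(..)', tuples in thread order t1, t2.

counter=6 r=(5,2) succ=(1,1) retry=(1,0)

state after step 3 := counter=5 r=(2,2) succ=(0,1) retry=(0,0)
step 4 (t1 CAS): counter=5 r=(2,2) succ=(0,1) retry=(1,0)
step 5 (t1 LOAD): counter=5 r=(5,2) succ=(0,1) retry=(1,0)
step 6 (t1 CAS): counter=6 r=(5,2) succ=(1,1) retry=(1,0)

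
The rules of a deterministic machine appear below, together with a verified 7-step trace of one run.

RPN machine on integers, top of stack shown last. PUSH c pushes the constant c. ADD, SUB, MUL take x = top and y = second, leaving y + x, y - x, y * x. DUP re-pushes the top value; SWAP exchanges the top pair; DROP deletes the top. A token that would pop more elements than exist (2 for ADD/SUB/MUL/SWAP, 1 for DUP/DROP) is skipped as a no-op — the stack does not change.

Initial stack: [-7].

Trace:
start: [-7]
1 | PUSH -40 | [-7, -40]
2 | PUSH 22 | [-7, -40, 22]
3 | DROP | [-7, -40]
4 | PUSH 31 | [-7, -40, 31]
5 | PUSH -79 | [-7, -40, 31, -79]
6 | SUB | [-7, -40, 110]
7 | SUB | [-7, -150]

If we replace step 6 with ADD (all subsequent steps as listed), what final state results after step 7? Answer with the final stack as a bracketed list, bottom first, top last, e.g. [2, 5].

(re-executing from step 6 with the substitution; state before step 6: [-7, -40, 31, -79])
6 | ADD | [-7, -40, -48]
7 | SUB | [-7, 8]

[-7, 8]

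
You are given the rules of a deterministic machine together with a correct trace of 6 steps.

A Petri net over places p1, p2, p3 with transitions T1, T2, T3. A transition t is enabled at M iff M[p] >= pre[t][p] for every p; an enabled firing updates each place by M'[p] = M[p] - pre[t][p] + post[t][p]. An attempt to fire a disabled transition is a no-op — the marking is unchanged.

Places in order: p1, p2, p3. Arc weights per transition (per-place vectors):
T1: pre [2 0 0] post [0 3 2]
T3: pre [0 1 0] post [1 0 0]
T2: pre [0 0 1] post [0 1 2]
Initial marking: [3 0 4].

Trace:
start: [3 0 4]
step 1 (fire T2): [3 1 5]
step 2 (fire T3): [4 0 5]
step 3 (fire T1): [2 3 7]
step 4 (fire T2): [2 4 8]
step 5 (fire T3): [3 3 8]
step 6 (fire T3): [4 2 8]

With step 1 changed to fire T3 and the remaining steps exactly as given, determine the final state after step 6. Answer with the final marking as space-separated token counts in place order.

3 2 7

(re-executing from step 1 with the substitution; state before step 1: [3 0 4])
step 1 (fire T3): [3 0 4]
step 2 (fire T3): [3 0 4]
step 3 (fire T1): [1 3 6]
step 4 (fire T2): [1 4 7]
step 5 (fire T3): [2 3 7]
step 6 (fire T3): [3 2 7]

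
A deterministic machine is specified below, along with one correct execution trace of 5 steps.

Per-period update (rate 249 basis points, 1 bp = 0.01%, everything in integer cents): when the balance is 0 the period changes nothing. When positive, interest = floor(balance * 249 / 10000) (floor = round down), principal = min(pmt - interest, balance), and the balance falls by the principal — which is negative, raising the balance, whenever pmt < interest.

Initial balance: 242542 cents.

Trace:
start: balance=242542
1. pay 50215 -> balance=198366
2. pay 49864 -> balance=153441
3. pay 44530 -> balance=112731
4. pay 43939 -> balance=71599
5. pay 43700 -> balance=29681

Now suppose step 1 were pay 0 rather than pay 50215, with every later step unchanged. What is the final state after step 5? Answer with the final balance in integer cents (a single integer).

(re-executing from step 1 with the substitution; state before step 1: balance=242542)
1. pay 0 -> balance=248581
2. pay 49864 -> balance=204906
3. pay 44530 -> balance=165478
4. pay 43939 -> balance=125659
5. pay 43700 -> balance=85087

85087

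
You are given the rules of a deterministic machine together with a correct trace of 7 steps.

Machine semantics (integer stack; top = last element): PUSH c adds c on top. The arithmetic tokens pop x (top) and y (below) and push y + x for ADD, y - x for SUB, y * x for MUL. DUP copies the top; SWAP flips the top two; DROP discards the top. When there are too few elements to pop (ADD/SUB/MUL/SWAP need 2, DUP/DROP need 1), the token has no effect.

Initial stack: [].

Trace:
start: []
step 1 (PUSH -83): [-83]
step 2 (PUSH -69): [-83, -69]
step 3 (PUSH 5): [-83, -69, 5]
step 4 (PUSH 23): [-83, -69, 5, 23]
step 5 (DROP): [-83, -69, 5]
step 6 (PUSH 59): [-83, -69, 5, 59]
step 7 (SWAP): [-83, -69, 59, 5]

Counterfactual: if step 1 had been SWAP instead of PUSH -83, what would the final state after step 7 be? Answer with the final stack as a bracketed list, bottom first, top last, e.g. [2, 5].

(re-executing from step 1 with the substitution; state before step 1: [])
step 1 (SWAP): []
step 2 (PUSH -69): [-69]
step 3 (PUSH 5): [-69, 5]
step 4 (PUSH 23): [-69, 5, 23]
step 5 (DROP): [-69, 5]
step 6 (PUSH 59): [-69, 5, 59]
step 7 (SWAP): [-69, 59, 5]

[-69, 59, 5]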